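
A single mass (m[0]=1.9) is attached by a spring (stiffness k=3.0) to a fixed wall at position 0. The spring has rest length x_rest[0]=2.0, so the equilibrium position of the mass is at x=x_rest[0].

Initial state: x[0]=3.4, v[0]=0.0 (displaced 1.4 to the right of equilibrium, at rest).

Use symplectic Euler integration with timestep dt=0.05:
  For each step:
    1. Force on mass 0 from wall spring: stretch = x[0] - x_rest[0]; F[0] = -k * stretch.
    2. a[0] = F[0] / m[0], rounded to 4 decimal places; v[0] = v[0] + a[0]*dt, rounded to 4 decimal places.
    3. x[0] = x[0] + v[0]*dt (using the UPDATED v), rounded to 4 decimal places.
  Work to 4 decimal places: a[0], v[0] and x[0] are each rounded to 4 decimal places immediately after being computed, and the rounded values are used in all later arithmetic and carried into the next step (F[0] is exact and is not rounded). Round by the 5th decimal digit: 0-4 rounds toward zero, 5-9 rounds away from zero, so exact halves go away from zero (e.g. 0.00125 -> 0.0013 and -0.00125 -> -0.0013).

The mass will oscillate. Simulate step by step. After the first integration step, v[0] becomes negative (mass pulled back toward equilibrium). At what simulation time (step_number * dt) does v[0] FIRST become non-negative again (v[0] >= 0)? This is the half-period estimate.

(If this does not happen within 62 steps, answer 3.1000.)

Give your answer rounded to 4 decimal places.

Answer: 2.5000

Derivation:
Step 0: x=[3.4000] v=[0.0000]
Step 1: x=[3.3945] v=[-0.1105]
Step 2: x=[3.3835] v=[-0.2206]
Step 3: x=[3.3670] v=[-0.3298]
Step 4: x=[3.3451] v=[-0.4377]
Step 5: x=[3.3179] v=[-0.5439]
Step 6: x=[3.2855] v=[-0.6479]
Step 7: x=[3.2480] v=[-0.7494]
Step 8: x=[3.2056] v=[-0.8479]
Step 9: x=[3.1584] v=[-0.9431]
Step 10: x=[3.1067] v=[-1.0346]
Step 11: x=[3.0506] v=[-1.1220]
Step 12: x=[2.9904] v=[-1.2049]
Step 13: x=[2.9262] v=[-1.2831]
Step 14: x=[2.8584] v=[-1.3562]
Step 15: x=[2.7872] v=[-1.4240]
Step 16: x=[2.7129] v=[-1.4861]
Step 17: x=[2.6358] v=[-1.5424]
Step 18: x=[2.5562] v=[-1.5926]
Step 19: x=[2.4744] v=[-1.6365]
Step 20: x=[2.3907] v=[-1.6740]
Step 21: x=[2.3055] v=[-1.7048]
Step 22: x=[2.2191] v=[-1.7289]
Step 23: x=[2.1318] v=[-1.7462]
Step 24: x=[2.0440] v=[-1.7566]
Step 25: x=[1.9560] v=[-1.7601]
Step 26: x=[1.8682] v=[-1.7566]
Step 27: x=[1.7809] v=[-1.7462]
Step 28: x=[1.6945] v=[-1.7289]
Step 29: x=[1.6093] v=[-1.7048]
Step 30: x=[1.5256] v=[-1.6740]
Step 31: x=[1.4438] v=[-1.6365]
Step 32: x=[1.3642] v=[-1.5926]
Step 33: x=[1.2871] v=[-1.5424]
Step 34: x=[1.2128] v=[-1.4861]
Step 35: x=[1.1416] v=[-1.4240]
Step 36: x=[1.0738] v=[-1.3562]
Step 37: x=[1.0096] v=[-1.2831]
Step 38: x=[0.9494] v=[-1.2049]
Step 39: x=[0.8933] v=[-1.1220]
Step 40: x=[0.8416] v=[-1.0346]
Step 41: x=[0.7944] v=[-0.9431]
Step 42: x=[0.7520] v=[-0.8479]
Step 43: x=[0.7145] v=[-0.7494]
Step 44: x=[0.6821] v=[-0.6479]
Step 45: x=[0.6549] v=[-0.5439]
Step 46: x=[0.6330] v=[-0.4377]
Step 47: x=[0.6165] v=[-0.3298]
Step 48: x=[0.6055] v=[-0.2206]
Step 49: x=[0.6000] v=[-0.1105]
Step 50: x=[0.6000] v=[0.0000]
First v>=0 after going negative at step 50, time=2.5000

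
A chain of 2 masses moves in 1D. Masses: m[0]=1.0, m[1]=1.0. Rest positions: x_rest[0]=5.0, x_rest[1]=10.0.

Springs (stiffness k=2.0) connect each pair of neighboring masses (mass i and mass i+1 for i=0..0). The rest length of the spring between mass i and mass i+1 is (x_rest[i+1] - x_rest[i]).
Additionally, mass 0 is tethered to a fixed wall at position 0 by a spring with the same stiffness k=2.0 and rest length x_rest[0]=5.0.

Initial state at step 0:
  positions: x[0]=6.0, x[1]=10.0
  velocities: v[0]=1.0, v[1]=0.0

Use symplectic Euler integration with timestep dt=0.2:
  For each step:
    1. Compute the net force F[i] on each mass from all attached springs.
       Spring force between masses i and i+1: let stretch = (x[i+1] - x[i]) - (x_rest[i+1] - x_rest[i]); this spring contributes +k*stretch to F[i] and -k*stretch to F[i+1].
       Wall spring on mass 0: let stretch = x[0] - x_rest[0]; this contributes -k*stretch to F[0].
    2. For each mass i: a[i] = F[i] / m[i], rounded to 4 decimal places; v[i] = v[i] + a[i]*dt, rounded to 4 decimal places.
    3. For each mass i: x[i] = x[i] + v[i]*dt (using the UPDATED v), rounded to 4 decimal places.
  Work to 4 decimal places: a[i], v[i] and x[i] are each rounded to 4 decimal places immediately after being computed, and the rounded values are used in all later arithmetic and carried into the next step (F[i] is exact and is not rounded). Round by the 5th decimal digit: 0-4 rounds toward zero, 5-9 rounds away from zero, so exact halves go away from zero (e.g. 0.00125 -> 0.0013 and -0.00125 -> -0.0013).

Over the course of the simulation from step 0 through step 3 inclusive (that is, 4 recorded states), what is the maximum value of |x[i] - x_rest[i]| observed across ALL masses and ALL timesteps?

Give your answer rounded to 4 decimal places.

Answer: 1.0400

Derivation:
Step 0: x=[6.0000 10.0000] v=[1.0000 0.0000]
Step 1: x=[6.0400 10.0800] v=[0.2000 0.4000]
Step 2: x=[5.9200 10.2368] v=[-0.6000 0.7840]
Step 3: x=[5.6717 10.4483] v=[-1.2413 1.0573]
Max displacement = 1.0400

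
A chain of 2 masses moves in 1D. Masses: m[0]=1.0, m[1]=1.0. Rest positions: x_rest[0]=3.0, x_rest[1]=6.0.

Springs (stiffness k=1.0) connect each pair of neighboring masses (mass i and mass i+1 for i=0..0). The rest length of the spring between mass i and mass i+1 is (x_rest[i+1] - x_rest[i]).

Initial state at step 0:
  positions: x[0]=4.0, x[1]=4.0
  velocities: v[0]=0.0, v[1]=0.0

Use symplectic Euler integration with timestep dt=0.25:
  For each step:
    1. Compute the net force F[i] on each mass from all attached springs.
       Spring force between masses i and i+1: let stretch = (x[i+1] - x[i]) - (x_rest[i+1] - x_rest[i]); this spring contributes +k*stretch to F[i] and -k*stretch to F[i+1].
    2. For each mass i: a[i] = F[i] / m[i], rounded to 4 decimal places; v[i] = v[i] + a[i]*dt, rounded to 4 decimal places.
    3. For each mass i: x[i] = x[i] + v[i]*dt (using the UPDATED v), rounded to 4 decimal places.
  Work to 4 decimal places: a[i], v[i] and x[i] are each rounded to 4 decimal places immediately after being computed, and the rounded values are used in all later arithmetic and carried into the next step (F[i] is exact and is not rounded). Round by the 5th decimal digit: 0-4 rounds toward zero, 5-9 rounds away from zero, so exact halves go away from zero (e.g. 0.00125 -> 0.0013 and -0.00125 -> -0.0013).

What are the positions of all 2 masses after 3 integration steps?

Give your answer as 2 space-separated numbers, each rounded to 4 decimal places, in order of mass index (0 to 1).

Step 0: x=[4.0000 4.0000] v=[0.0000 0.0000]
Step 1: x=[3.8125 4.1875] v=[-0.7500 0.7500]
Step 2: x=[3.4609 4.5391] v=[-1.4063 1.4063]
Step 3: x=[2.9892 5.0108] v=[-1.8868 1.8868]

Answer: 2.9892 5.0108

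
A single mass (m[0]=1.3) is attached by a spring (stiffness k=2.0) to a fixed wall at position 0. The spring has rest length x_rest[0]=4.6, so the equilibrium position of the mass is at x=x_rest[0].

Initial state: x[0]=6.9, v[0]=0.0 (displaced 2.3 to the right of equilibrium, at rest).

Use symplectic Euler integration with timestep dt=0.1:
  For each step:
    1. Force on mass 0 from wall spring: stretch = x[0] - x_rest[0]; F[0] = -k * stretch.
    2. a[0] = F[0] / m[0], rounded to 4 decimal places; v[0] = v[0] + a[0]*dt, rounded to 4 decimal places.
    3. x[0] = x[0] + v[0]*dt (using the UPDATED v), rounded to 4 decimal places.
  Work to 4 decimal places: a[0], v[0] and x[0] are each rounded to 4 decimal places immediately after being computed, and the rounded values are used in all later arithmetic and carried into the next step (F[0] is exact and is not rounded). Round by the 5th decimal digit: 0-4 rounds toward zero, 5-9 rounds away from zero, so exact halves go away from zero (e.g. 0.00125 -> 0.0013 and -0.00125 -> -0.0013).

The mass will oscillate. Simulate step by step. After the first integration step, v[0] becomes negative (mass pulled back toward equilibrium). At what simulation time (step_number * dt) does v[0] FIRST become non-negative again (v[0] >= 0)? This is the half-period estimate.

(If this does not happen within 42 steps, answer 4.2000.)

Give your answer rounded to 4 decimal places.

Step 0: x=[6.9000] v=[0.0000]
Step 1: x=[6.8646] v=[-0.3539]
Step 2: x=[6.7944] v=[-0.7023]
Step 3: x=[6.6904] v=[-1.0399]
Step 4: x=[6.5543] v=[-1.3615]
Step 5: x=[6.3881] v=[-1.6622]
Step 6: x=[6.1944] v=[-1.9373]
Step 7: x=[5.9761] v=[-2.1826]
Step 8: x=[5.7367] v=[-2.3943]
Step 9: x=[5.4798] v=[-2.5692]
Step 10: x=[5.2093] v=[-2.7046]
Step 11: x=[4.9295] v=[-2.7983]
Step 12: x=[4.6446] v=[-2.8490]
Step 13: x=[4.3590] v=[-2.8559]
Step 14: x=[4.0771] v=[-2.8188]
Step 15: x=[3.8033] v=[-2.7384]
Step 16: x=[3.5417] v=[-2.6158]
Step 17: x=[3.2964] v=[-2.4530]
Step 18: x=[3.0712] v=[-2.2525]
Step 19: x=[2.8695] v=[-2.0173]
Step 20: x=[2.6944] v=[-1.7511]
Step 21: x=[2.5486] v=[-1.4579]
Step 22: x=[2.4344] v=[-1.1423]
Step 23: x=[2.3535] v=[-0.8091]
Step 24: x=[2.3072] v=[-0.4635]
Step 25: x=[2.2961] v=[-0.1108]
Step 26: x=[2.3205] v=[0.2437]
First v>=0 after going negative at step 26, time=2.6000

Answer: 2.6000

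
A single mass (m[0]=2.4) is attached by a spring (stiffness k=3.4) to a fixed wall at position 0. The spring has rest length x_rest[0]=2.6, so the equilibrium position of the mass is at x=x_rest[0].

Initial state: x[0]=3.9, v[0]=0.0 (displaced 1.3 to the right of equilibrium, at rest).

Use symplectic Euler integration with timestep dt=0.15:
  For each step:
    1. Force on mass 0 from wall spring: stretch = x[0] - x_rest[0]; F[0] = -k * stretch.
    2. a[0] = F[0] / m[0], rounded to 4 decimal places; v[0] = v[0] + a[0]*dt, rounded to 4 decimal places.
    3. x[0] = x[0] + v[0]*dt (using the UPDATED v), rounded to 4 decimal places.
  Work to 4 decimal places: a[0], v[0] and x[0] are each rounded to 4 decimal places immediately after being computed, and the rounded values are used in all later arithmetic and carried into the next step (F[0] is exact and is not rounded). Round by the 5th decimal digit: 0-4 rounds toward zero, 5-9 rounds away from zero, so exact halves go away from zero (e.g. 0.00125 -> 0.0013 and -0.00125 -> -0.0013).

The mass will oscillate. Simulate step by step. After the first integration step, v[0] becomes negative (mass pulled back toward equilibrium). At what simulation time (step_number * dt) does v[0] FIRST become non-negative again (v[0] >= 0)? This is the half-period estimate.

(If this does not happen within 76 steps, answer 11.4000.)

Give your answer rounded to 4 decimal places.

Step 0: x=[3.9000] v=[0.0000]
Step 1: x=[3.8586] v=[-0.2763]
Step 2: x=[3.7770] v=[-0.5438]
Step 3: x=[3.6579] v=[-0.7939]
Step 4: x=[3.5051] v=[-1.0187]
Step 5: x=[3.3235] v=[-1.2110]
Step 6: x=[3.1188] v=[-1.3648]
Step 7: x=[2.8975] v=[-1.4751]
Step 8: x=[2.6668] v=[-1.5383]
Step 9: x=[2.4339] v=[-1.5525]
Step 10: x=[2.2063] v=[-1.5172]
Step 11: x=[1.9913] v=[-1.4335]
Step 12: x=[1.7957] v=[-1.3042]
Step 13: x=[1.6257] v=[-1.1333]
Step 14: x=[1.4868] v=[-0.9263]
Step 15: x=[1.3833] v=[-0.6898]
Step 16: x=[1.3186] v=[-0.4312]
Step 17: x=[1.2948] v=[-0.1589]
Step 18: x=[1.3126] v=[0.1185]
First v>=0 after going negative at step 18, time=2.7000

Answer: 2.7000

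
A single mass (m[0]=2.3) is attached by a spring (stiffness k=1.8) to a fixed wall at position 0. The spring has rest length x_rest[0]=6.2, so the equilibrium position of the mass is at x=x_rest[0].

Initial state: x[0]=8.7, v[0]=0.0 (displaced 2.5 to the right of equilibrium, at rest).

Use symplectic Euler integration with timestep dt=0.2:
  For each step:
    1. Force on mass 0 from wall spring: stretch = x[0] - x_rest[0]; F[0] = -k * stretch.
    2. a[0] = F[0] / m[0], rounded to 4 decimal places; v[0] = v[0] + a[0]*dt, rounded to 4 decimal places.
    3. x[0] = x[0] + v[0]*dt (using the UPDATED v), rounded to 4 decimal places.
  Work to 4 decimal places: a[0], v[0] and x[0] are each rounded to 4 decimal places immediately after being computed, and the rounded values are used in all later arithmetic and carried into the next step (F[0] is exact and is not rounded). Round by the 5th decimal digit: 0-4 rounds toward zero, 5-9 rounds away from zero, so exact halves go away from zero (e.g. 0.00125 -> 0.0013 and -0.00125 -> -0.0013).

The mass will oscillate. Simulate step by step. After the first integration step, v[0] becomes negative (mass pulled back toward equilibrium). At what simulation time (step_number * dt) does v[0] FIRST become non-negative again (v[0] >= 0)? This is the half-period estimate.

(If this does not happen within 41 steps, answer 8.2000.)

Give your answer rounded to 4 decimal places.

Answer: 3.6000

Derivation:
Step 0: x=[8.7000] v=[0.0000]
Step 1: x=[8.6217] v=[-0.3913]
Step 2: x=[8.4676] v=[-0.7703]
Step 3: x=[8.2426] v=[-1.1252]
Step 4: x=[7.9536] v=[-1.4449]
Step 5: x=[7.6097] v=[-1.7194]
Step 6: x=[7.2217] v=[-1.9400]
Step 7: x=[6.8017] v=[-2.0999]
Step 8: x=[6.3629] v=[-2.1941]
Step 9: x=[5.9190] v=[-2.2196]
Step 10: x=[5.4839] v=[-2.1756]
Step 11: x=[5.0712] v=[-2.0635]
Step 12: x=[4.6938] v=[-1.8868]
Step 13: x=[4.3636] v=[-1.6510]
Step 14: x=[4.0909] v=[-1.3636]
Step 15: x=[3.8842] v=[-1.0335]
Step 16: x=[3.7500] v=[-0.6710]
Step 17: x=[3.6925] v=[-0.2875]
Step 18: x=[3.7135] v=[0.1050]
First v>=0 after going negative at step 18, time=3.6000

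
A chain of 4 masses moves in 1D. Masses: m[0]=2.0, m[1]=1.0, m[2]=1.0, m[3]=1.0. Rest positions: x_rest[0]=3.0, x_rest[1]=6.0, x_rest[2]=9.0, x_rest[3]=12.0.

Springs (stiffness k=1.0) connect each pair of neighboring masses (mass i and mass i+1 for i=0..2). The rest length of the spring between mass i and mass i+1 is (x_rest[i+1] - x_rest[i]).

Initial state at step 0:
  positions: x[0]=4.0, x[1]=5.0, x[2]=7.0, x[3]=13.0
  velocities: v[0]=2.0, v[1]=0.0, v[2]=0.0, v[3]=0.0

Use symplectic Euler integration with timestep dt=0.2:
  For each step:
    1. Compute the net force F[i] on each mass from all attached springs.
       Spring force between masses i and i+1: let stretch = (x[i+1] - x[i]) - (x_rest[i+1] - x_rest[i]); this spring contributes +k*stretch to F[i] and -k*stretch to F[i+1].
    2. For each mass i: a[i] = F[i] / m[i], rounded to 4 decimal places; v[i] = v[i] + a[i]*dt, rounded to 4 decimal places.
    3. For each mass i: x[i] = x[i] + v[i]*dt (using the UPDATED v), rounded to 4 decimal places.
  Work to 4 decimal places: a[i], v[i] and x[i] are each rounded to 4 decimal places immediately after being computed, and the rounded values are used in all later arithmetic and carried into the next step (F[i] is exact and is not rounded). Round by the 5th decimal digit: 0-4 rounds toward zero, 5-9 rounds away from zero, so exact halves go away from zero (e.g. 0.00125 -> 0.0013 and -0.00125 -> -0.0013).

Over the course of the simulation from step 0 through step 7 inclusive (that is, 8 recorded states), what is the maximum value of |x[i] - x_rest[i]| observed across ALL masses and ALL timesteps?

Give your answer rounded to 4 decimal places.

Answer: 2.4872

Derivation:
Step 0: x=[4.0000 5.0000 7.0000 13.0000] v=[2.0000 0.0000 0.0000 0.0000]
Step 1: x=[4.3600 5.0400 7.1600 12.8800] v=[1.8000 0.2000 0.8000 -0.6000]
Step 2: x=[4.6736 5.1376 7.4640 12.6512] v=[1.5680 0.4880 1.5200 -1.1440]
Step 3: x=[4.9365 5.3097 7.8824 12.3349] v=[1.3144 0.8605 2.0922 -1.5814]
Step 4: x=[5.1468 5.5698 8.3760 11.9605] v=[1.0517 1.3004 2.4682 -1.8719]
Step 5: x=[5.3056 5.9252 8.9008 11.5627] v=[0.7940 1.7770 2.6239 -1.9888]
Step 6: x=[5.4168 6.3748 9.4130 11.1785] v=[0.5560 2.2482 2.5612 -1.9212]
Step 7: x=[5.4872 6.9076 9.8743 10.8436] v=[0.3518 2.6642 2.3067 -1.6743]
Max displacement = 2.4872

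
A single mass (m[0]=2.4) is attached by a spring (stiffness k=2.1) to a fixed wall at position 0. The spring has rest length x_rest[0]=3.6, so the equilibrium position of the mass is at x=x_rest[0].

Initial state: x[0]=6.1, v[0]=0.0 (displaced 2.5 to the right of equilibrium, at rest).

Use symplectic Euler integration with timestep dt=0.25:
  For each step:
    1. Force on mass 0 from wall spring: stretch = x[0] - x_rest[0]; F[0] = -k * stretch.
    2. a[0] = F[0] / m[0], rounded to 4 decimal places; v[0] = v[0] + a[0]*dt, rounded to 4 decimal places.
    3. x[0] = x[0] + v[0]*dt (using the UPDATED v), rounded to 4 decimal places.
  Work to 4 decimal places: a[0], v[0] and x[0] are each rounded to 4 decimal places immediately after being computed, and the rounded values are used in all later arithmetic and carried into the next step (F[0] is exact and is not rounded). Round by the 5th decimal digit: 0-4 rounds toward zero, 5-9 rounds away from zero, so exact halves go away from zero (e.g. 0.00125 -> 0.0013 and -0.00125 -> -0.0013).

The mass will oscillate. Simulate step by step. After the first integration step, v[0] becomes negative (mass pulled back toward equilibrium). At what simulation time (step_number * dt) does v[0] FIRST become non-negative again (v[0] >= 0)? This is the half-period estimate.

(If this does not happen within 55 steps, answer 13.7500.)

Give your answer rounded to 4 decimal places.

Answer: 3.5000

Derivation:
Step 0: x=[6.1000] v=[0.0000]
Step 1: x=[5.9633] v=[-0.5469]
Step 2: x=[5.6973] v=[-1.0639]
Step 3: x=[5.3166] v=[-1.5227]
Step 4: x=[4.8421] v=[-1.8982]
Step 5: x=[4.2996] v=[-2.1699]
Step 6: x=[3.7189] v=[-2.3230]
Step 7: x=[3.1317] v=[-2.3490]
Step 8: x=[2.5701] v=[-2.2466]
Step 9: x=[2.0648] v=[-2.0213]
Step 10: x=[1.6434] v=[-1.6855]
Step 11: x=[1.3290] v=[-1.2575]
Step 12: x=[1.1388] v=[-0.7607]
Step 13: x=[1.0832] v=[-0.2223]
Step 14: x=[1.1653] v=[0.3283]
First v>=0 after going negative at step 14, time=3.5000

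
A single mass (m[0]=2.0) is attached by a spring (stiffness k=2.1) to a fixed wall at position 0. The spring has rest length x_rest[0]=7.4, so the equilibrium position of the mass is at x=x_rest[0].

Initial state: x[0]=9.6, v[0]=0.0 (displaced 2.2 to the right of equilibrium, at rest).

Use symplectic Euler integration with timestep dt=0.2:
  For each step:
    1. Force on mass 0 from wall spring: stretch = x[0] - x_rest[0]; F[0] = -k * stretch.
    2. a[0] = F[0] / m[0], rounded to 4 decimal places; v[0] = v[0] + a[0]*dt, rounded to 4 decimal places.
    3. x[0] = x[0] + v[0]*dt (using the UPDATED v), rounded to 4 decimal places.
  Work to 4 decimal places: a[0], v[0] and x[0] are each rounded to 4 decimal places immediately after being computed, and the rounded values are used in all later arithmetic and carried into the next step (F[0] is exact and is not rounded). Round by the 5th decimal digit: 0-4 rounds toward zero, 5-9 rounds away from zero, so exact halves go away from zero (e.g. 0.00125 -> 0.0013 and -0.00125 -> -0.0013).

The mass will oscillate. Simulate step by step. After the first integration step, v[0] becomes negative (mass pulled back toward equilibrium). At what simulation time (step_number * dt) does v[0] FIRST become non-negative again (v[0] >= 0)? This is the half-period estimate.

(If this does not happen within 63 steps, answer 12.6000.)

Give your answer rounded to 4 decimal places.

Answer: 3.2000

Derivation:
Step 0: x=[9.6000] v=[0.0000]
Step 1: x=[9.5076] v=[-0.4620]
Step 2: x=[9.3267] v=[-0.9046]
Step 3: x=[9.0649] v=[-1.3092]
Step 4: x=[8.7331] v=[-1.6588]
Step 5: x=[8.3453] v=[-1.9388]
Step 6: x=[7.9178] v=[-2.1373]
Step 7: x=[7.4686] v=[-2.2460]
Step 8: x=[7.0165] v=[-2.2604]
Step 9: x=[6.5805] v=[-2.1799]
Step 10: x=[6.1789] v=[-2.0078]
Step 11: x=[5.8286] v=[-1.7514]
Step 12: x=[5.5443] v=[-1.4214]
Step 13: x=[5.3380] v=[-1.0317]
Step 14: x=[5.2183] v=[-0.5987]
Step 15: x=[5.1902] v=[-0.1405]
Step 16: x=[5.2549] v=[0.3236]
First v>=0 after going negative at step 16, time=3.2000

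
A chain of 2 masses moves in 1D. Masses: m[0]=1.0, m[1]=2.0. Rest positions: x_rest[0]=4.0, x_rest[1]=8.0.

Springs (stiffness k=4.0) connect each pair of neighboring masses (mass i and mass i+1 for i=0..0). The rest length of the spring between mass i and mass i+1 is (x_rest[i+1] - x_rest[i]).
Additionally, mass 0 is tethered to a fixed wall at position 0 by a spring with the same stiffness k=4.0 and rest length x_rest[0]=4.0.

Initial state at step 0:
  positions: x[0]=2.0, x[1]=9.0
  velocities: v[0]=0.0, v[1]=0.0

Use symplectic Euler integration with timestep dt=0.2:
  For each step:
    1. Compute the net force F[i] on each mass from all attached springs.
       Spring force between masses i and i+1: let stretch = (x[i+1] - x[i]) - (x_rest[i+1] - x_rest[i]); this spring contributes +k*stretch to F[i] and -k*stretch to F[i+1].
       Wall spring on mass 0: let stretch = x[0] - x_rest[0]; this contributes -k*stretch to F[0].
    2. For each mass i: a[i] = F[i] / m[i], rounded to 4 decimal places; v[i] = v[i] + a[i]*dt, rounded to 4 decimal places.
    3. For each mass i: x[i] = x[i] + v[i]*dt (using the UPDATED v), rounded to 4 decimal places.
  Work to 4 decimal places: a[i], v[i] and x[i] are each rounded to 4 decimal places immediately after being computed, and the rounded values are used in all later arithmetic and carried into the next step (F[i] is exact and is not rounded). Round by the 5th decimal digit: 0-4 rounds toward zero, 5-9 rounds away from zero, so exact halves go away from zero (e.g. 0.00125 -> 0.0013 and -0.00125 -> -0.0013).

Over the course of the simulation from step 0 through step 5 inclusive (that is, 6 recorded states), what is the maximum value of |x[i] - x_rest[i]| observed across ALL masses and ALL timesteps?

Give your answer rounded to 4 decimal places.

Answer: 2.3677

Derivation:
Step 0: x=[2.0000 9.0000] v=[0.0000 0.0000]
Step 1: x=[2.8000 8.7600] v=[4.0000 -1.2000]
Step 2: x=[4.1056 8.3632] v=[6.5280 -1.9840]
Step 3: x=[5.4355 7.9458] v=[6.6496 -2.0870]
Step 4: x=[6.2974 7.6476] v=[4.3094 -1.4911]
Step 5: x=[6.3677 7.5614] v=[0.3516 -0.4312]
Max displacement = 2.3677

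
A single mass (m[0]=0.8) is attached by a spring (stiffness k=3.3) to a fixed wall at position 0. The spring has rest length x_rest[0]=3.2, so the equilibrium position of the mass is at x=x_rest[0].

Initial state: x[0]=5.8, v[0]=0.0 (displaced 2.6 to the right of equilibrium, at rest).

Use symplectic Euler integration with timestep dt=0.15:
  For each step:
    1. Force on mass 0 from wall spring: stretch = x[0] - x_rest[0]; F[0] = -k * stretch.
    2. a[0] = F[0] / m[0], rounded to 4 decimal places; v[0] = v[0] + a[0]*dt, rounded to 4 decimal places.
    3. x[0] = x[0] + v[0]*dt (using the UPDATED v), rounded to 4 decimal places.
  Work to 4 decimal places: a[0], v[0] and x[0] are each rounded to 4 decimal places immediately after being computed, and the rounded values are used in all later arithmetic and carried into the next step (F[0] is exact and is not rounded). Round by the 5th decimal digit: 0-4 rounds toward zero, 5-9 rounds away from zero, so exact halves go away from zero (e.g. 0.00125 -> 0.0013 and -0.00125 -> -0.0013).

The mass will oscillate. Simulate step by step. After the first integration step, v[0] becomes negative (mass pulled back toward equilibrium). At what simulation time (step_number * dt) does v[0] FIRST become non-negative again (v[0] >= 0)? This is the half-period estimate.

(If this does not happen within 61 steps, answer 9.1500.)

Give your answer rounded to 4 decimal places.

Answer: 1.6500

Derivation:
Step 0: x=[5.8000] v=[0.0000]
Step 1: x=[5.5587] v=[-1.6088]
Step 2: x=[5.0985] v=[-3.0682]
Step 3: x=[4.4621] v=[-4.2429]
Step 4: x=[3.7085] v=[-5.0238]
Step 5: x=[2.9077] v=[-5.3384]
Step 6: x=[2.1341] v=[-5.1575]
Step 7: x=[1.4594] v=[-4.4980]
Step 8: x=[0.9463] v=[-3.4210]
Step 9: x=[0.6423] v=[-2.0265]
Step 10: x=[0.5757] v=[-0.4439]
Step 11: x=[0.7527] v=[1.1799]
First v>=0 after going negative at step 11, time=1.6500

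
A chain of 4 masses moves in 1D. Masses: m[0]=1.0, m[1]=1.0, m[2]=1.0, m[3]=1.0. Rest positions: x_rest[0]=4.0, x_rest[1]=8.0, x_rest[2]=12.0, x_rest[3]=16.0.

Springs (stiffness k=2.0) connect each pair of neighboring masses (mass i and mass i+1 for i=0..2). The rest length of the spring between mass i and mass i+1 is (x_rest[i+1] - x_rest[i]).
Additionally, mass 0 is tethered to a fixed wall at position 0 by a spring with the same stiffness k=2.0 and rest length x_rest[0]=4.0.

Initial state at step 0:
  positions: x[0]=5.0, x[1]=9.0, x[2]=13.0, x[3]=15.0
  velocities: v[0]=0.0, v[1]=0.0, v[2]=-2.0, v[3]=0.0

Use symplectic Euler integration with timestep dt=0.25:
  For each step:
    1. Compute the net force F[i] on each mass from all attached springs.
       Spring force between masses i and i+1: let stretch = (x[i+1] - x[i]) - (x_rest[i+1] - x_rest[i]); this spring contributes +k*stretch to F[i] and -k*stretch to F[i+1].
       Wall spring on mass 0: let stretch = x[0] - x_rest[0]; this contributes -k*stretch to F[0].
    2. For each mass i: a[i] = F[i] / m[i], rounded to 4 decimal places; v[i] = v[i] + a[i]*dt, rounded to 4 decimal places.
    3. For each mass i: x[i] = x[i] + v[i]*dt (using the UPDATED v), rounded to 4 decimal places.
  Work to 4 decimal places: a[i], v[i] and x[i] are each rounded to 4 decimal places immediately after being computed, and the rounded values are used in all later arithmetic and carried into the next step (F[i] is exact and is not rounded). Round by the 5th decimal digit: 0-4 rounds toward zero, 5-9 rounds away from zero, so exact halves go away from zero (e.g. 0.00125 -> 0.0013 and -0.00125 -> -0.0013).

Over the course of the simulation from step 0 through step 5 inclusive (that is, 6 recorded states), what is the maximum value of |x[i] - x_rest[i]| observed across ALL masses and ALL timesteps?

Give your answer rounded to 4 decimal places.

Step 0: x=[5.0000 9.0000 13.0000 15.0000] v=[0.0000 0.0000 -2.0000 0.0000]
Step 1: x=[4.8750 9.0000 12.2500 15.2500] v=[-0.5000 0.0000 -3.0000 1.0000]
Step 2: x=[4.6563 8.8906 11.4688 15.6250] v=[-0.8750 -0.4375 -3.1250 1.5000]
Step 3: x=[4.3848 8.5742 10.8848 15.9805] v=[-1.0860 -1.2656 -2.3360 1.4219]
Step 4: x=[4.0889 8.0230 10.6489 16.1990] v=[-1.1837 -2.2050 -0.9435 0.8741]
Step 5: x=[3.7736 7.3082 10.7786 16.2238] v=[-1.2611 -2.8591 0.5186 0.0991]
Max displacement = 1.3511

Answer: 1.3511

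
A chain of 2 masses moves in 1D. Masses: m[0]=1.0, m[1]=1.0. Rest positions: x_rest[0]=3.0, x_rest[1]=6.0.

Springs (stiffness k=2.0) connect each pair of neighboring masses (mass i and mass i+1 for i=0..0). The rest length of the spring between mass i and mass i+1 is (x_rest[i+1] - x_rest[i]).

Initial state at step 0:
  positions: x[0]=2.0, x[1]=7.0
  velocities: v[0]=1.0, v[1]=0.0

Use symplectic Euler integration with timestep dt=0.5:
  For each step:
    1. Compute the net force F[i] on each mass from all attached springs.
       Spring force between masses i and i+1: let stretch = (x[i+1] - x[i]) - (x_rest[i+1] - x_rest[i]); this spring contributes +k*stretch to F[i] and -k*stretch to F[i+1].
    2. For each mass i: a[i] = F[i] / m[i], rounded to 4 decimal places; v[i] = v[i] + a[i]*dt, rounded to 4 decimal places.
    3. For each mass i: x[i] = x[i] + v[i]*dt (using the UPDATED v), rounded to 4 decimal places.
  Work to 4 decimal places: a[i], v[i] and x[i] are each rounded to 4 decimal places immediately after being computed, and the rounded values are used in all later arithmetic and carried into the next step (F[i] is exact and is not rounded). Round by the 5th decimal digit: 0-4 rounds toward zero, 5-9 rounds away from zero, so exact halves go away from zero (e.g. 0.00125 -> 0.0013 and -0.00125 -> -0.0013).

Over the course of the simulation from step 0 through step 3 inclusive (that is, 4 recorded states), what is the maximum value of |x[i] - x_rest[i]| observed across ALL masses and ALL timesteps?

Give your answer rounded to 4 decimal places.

Answer: 1.7500

Derivation:
Step 0: x=[2.0000 7.0000] v=[1.0000 0.0000]
Step 1: x=[3.5000 6.0000] v=[3.0000 -2.0000]
Step 2: x=[4.7500 5.2500] v=[2.5000 -1.5000]
Step 3: x=[4.7500 5.7500] v=[0.0000 1.0000]
Max displacement = 1.7500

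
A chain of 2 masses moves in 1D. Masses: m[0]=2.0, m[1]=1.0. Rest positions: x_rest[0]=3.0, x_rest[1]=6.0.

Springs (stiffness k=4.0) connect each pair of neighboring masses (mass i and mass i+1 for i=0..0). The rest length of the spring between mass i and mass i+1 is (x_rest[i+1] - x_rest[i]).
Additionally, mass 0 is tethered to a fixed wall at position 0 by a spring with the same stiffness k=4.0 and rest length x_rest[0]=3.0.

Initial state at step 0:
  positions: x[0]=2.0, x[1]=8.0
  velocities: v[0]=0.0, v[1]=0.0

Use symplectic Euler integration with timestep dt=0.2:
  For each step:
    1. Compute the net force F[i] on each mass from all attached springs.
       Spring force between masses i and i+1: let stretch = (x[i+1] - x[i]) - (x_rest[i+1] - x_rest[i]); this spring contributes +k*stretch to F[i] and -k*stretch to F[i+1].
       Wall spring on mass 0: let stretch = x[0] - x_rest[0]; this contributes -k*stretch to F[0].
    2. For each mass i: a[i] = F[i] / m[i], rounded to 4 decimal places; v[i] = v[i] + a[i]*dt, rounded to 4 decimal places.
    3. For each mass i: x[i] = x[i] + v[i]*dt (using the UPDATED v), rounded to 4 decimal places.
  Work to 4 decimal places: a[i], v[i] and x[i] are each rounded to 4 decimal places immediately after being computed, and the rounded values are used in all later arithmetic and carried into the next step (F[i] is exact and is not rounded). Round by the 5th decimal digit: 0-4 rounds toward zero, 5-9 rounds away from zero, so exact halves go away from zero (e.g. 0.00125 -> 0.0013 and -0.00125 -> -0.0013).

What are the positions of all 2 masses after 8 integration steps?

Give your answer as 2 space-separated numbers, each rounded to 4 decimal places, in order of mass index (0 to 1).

Step 0: x=[2.0000 8.0000] v=[0.0000 0.0000]
Step 1: x=[2.3200 7.5200] v=[1.6000 -2.4000]
Step 2: x=[2.8704 6.6880] v=[2.7520 -4.1600]
Step 3: x=[3.4966 5.7252] v=[3.1309 -4.8141]
Step 4: x=[4.0213 4.8858] v=[2.6237 -4.1970]
Step 5: x=[4.2935 4.3881] v=[1.3610 -2.4886]
Step 6: x=[4.2298 4.3552] v=[-0.3186 -0.1643]
Step 7: x=[3.8377 4.7823] v=[-1.9604 2.1354]
Step 8: x=[3.2142 5.5382] v=[-3.1176 3.7797]

Answer: 3.2142 5.5382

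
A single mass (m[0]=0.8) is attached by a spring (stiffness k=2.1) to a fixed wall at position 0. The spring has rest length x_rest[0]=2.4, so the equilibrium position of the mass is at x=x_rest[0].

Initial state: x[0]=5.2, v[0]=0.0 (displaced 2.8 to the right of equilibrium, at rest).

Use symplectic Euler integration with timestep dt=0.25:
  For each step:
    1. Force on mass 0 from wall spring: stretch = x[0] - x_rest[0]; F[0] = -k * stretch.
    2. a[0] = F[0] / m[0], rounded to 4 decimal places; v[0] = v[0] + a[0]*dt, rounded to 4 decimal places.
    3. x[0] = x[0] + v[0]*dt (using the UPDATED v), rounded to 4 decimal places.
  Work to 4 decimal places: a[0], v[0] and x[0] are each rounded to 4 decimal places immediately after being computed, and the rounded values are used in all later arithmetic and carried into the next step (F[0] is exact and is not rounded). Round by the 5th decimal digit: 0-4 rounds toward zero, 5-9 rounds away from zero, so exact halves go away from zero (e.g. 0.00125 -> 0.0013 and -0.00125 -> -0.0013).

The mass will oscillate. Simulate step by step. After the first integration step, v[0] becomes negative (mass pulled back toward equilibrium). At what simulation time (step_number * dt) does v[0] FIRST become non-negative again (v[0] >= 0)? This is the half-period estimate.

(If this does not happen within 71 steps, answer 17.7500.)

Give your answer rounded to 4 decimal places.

Answer: 2.0000

Derivation:
Step 0: x=[5.2000] v=[0.0000]
Step 1: x=[4.7406] v=[-1.8375]
Step 2: x=[3.8972] v=[-3.3735]
Step 3: x=[2.8082] v=[-4.3561]
Step 4: x=[1.6522] v=[-4.6240]
Step 5: x=[0.6189] v=[-4.1333]
Step 6: x=[-0.1222] v=[-2.9645]
Step 7: x=[-0.4495] v=[-1.3093]
Step 8: x=[-0.3093] v=[0.5607]
First v>=0 after going negative at step 8, time=2.0000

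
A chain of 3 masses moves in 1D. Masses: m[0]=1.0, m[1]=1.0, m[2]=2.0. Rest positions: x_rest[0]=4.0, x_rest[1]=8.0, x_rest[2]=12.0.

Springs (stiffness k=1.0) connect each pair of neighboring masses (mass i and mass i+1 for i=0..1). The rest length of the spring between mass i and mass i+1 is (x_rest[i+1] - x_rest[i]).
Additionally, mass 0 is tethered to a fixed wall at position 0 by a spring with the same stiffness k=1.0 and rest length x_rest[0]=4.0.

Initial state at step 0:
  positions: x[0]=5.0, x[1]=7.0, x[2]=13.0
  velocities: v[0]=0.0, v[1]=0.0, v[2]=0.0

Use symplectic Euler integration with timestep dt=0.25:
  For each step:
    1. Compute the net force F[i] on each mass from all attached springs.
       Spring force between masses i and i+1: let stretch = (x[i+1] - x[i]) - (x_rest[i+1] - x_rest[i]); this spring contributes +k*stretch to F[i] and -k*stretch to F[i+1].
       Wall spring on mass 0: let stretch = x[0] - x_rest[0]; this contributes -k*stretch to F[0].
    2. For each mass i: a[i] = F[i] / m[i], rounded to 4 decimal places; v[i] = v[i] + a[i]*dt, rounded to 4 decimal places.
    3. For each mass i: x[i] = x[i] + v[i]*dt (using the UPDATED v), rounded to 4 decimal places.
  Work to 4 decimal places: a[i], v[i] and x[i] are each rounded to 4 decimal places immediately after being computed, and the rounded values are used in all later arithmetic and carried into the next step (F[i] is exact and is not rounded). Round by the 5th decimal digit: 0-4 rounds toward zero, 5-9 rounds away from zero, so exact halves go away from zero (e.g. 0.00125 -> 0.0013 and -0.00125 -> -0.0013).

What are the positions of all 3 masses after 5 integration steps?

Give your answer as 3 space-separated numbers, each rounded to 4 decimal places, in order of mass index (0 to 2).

Step 0: x=[5.0000 7.0000 13.0000] v=[0.0000 0.0000 0.0000]
Step 1: x=[4.8125 7.2500 12.9375] v=[-0.7500 1.0000 -0.2500]
Step 2: x=[4.4766 7.7031 12.8223] v=[-1.3438 1.8125 -0.4610]
Step 3: x=[4.0625 8.2745 12.6721] v=[-1.6563 2.2857 -0.6009]
Step 4: x=[3.6578 8.8575 12.5095] v=[-1.6189 2.3321 -0.6506]
Step 5: x=[3.3495 9.3438 12.3577] v=[-1.2334 1.9452 -0.6071]

Answer: 3.3495 9.3438 12.3577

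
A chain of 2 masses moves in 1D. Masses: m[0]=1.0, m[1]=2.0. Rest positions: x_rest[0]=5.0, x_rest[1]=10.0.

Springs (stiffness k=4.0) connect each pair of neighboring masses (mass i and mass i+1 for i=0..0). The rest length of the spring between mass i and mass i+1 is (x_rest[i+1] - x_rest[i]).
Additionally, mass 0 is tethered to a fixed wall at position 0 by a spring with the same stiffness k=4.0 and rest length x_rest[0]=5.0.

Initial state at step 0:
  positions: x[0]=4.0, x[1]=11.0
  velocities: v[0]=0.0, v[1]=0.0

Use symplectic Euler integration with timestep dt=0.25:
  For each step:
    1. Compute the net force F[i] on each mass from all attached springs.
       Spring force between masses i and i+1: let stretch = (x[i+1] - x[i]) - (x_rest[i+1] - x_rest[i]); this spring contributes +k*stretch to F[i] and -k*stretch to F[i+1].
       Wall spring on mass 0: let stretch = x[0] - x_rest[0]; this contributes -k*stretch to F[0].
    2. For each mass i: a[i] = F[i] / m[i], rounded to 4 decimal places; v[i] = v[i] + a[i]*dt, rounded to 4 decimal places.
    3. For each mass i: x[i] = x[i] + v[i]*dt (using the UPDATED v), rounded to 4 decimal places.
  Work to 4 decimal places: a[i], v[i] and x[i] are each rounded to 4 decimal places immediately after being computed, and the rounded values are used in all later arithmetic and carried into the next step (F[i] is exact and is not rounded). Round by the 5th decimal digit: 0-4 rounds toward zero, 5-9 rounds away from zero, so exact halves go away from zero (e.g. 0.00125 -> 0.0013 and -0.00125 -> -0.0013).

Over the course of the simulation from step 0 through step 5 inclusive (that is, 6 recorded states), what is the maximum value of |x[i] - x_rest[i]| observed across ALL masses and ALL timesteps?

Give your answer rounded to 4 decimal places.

Answer: 1.5625

Derivation:
Step 0: x=[4.0000 11.0000] v=[0.0000 0.0000]
Step 1: x=[4.7500 10.7500] v=[3.0000 -1.0000]
Step 2: x=[5.8125 10.3750] v=[4.2500 -1.5000]
Step 3: x=[6.5625 10.0547] v=[3.0000 -1.2813]
Step 4: x=[6.5449 9.9229] v=[-0.0703 -0.5274]
Step 5: x=[5.7356 9.9938] v=[-3.2372 0.2836]
Max displacement = 1.5625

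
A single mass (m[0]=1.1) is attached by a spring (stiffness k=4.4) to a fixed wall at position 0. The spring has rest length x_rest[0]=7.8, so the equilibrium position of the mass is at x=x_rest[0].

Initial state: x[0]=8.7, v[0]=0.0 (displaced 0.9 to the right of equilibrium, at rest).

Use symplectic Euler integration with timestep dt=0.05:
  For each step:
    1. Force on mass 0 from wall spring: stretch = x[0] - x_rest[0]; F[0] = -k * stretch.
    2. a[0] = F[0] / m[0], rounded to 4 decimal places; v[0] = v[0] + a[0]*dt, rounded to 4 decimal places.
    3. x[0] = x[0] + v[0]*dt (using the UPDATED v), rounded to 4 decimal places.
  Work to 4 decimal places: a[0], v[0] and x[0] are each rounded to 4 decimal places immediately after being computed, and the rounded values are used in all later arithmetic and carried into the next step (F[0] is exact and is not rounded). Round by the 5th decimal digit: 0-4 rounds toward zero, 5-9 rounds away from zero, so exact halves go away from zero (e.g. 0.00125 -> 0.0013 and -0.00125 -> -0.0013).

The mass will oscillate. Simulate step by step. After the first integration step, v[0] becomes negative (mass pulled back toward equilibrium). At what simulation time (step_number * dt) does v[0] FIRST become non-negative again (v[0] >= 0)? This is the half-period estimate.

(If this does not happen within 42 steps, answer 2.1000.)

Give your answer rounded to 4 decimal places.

Step 0: x=[8.7000] v=[0.0000]
Step 1: x=[8.6910] v=[-0.1800]
Step 2: x=[8.6731] v=[-0.3582]
Step 3: x=[8.6465] v=[-0.5328]
Step 4: x=[8.6114] v=[-0.7021]
Step 5: x=[8.5682] v=[-0.8644]
Step 6: x=[8.5173] v=[-1.0180]
Step 7: x=[8.4592] v=[-1.1615]
Step 8: x=[8.3945] v=[-1.2933]
Step 9: x=[8.3239] v=[-1.4122]
Step 10: x=[8.2481] v=[-1.5170]
Step 11: x=[8.1678] v=[-1.6066]
Step 12: x=[8.0838] v=[-1.6802]
Step 13: x=[7.9970] v=[-1.7370]
Step 14: x=[7.9082] v=[-1.7764]
Step 15: x=[7.8183] v=[-1.7980]
Step 16: x=[7.7282] v=[-1.8017]
Step 17: x=[7.6388] v=[-1.7873]
Step 18: x=[7.5510] v=[-1.7551]
Step 19: x=[7.4657] v=[-1.7053]
Step 20: x=[7.3838] v=[-1.6384]
Step 21: x=[7.3060] v=[-1.5552]
Step 22: x=[7.2332] v=[-1.4564]
Step 23: x=[7.1661] v=[-1.3430]
Step 24: x=[7.1053] v=[-1.2162]
Step 25: x=[7.0514] v=[-1.0773]
Step 26: x=[7.0050] v=[-0.9276]
Step 27: x=[6.9666] v=[-0.7686]
Step 28: x=[6.9365] v=[-0.6019]
Step 29: x=[6.9150] v=[-0.4292]
Step 30: x=[6.9024] v=[-0.2522]
Step 31: x=[6.8988] v=[-0.0727]
Step 32: x=[6.9042] v=[0.1075]
First v>=0 after going negative at step 32, time=1.6000

Answer: 1.6000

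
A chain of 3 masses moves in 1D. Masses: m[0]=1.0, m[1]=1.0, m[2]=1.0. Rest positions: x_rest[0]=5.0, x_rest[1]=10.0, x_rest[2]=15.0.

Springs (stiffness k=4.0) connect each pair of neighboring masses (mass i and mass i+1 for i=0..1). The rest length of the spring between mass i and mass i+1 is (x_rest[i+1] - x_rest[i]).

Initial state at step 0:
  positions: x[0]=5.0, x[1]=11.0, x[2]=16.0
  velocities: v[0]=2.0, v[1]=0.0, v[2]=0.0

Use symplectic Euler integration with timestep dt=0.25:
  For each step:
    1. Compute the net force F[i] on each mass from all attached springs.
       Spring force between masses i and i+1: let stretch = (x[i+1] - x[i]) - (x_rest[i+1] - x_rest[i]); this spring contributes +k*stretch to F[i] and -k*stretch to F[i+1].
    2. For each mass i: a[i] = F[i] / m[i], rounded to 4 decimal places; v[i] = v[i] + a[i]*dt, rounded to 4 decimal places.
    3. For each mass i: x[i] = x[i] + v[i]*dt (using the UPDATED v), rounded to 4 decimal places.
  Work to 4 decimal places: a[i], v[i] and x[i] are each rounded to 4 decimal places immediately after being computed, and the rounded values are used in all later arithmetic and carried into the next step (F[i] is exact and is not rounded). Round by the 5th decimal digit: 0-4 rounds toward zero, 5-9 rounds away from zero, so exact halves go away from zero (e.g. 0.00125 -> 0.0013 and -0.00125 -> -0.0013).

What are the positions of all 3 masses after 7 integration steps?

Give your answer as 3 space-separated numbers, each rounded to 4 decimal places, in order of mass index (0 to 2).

Step 0: x=[5.0000 11.0000 16.0000] v=[2.0000 0.0000 0.0000]
Step 1: x=[5.7500 10.7500 16.0000] v=[3.0000 -1.0000 0.0000]
Step 2: x=[6.5000 10.5625 15.9375] v=[3.0000 -0.7500 -0.2500]
Step 3: x=[7.0156 10.7031 15.7813] v=[2.0625 0.5625 -0.6250]
Step 4: x=[7.2031 11.1914 15.6055] v=[0.7500 1.9532 -0.7032]
Step 5: x=[7.1377 11.7862 15.5762] v=[-0.2617 2.3790 -0.1173]
Step 6: x=[6.9844 12.1663 15.8494] v=[-0.6132 1.5205 1.0927]
Step 7: x=[6.8766 12.1717 16.4518] v=[-0.4313 0.0217 2.4096]

Answer: 6.8766 12.1717 16.4518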